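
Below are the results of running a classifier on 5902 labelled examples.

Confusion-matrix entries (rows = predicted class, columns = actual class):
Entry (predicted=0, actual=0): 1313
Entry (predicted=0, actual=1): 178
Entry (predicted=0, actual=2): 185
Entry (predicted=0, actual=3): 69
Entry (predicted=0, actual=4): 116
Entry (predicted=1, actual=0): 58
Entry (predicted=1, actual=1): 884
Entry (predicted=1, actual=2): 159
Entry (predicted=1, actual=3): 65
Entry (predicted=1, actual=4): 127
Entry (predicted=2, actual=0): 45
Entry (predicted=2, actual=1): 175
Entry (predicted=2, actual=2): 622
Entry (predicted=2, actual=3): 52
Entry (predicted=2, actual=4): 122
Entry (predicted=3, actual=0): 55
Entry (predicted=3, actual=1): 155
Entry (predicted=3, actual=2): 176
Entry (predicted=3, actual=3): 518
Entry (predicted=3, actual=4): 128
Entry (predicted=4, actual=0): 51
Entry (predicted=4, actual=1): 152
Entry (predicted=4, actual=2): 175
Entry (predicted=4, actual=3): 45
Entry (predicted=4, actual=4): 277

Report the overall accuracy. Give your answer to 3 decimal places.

0.612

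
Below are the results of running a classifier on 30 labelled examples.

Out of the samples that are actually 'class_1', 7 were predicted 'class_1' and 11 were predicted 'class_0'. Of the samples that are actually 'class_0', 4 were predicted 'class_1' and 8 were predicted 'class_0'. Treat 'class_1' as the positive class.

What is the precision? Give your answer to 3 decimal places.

Precision = TP/(TP+FP) = 7/(7+4) = 7/11 = 0.636

0.636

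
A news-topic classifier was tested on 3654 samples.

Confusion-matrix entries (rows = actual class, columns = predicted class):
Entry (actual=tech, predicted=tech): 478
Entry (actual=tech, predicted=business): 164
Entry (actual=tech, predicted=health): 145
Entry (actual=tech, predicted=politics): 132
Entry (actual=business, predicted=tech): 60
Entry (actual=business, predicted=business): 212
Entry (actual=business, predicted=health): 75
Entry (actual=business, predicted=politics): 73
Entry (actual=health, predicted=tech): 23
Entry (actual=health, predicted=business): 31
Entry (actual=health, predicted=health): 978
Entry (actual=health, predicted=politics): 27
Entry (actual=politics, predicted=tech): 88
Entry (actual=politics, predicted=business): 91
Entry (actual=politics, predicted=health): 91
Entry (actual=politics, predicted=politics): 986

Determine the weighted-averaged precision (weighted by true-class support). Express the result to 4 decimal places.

Per-class precision (TP/(TP+FP)):
  tech: TP=478, FP=60+23+88=171 → 478/649 = 0.73652
  business: TP=212, FP=164+31+91=286 → 212/498 = 0.42570
  health: TP=978, FP=145+75+91=311 → 978/1289 = 0.75873
  politics: TP=986, FP=132+73+27=232 → 986/1218 = 0.80952
Weighted-precision = Σ (supportᵢ/N)·precisionᵢ with N=3654: (919/3654)·0.73652 + (420/3654)·0.42570 + (1059/3654)·0.75873 + (1256/3654)·0.80952 = 0.7323

0.7323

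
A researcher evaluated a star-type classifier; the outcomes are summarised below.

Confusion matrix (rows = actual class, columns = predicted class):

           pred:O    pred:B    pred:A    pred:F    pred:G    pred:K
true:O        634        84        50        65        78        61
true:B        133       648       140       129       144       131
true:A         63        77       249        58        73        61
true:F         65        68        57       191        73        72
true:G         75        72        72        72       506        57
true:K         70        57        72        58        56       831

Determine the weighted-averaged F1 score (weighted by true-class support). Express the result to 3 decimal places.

Per-class F1 score (2·TP/(2·TP+FP+FN)):
  O: TP=634, FP=133+63+65+75+70=406, FN=84+50+65+78+61=338 → 1268/2012 = 0.6302
  B: TP=648, FP=84+77+68+72+57=358, FN=133+140+129+144+131=677 → 1296/2331 = 0.5560
  A: TP=249, FP=50+140+57+72+72=391, FN=63+77+58+73+61=332 → 498/1221 = 0.4079
  F: TP=191, FP=65+129+58+72+58=382, FN=65+68+57+73+72=335 → 382/1099 = 0.3476
  G: TP=506, FP=78+144+73+73+56=424, FN=75+72+72+72+57=348 → 1012/1784 = 0.5673
  K: TP=831, FP=61+131+61+72+57=382, FN=70+57+72+58+56=313 → 1662/2357 = 0.7051
Weighted-F1 score = Σ (supportᵢ/N)·F1 scoreᵢ with N=5402: (972/5402)·0.6302 + (1325/5402)·0.5560 + (581/5402)·0.4079 + (526/5402)·0.3476 + (854/5402)·0.5673 + (1144/5402)·0.7051 = 0.566

0.566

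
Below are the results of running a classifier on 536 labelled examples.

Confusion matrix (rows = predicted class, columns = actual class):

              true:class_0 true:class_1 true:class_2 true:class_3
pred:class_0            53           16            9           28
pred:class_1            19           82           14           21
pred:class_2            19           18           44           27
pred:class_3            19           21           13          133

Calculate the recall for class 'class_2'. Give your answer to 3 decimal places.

Treat 'class_2' as positive and all other classes as negative.
recall = TP/(TP+FN).
class_2: TP=44, FN=9+14+13=36 → 44/80 = 0.5500

0.550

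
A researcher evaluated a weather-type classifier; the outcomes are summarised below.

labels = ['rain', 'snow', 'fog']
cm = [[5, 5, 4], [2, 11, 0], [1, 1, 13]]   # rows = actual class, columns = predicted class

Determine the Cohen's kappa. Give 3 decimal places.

0.536

Observed agreement pₒ = trace/N = 29/42 = 0.6905
Expected agreement pₑ = Σ (rowᵢ·colᵢ)/N² = (14·8 + 13·17 + 15·17)/42² = 0.3333
κ = (pₒ − pₑ)/(1 − pₑ) = (0.6905 − 0.3333)/(1 − 0.3333) = 0.536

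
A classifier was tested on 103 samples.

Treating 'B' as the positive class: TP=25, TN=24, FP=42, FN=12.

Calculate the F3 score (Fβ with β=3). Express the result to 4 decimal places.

0.6250

Fβ = (1+β²)·TP / ((1+β²)·TP + β²·FN + FP), with β²=9
= 10·25 / (10·25 + 9·12 + 42) = 0.6250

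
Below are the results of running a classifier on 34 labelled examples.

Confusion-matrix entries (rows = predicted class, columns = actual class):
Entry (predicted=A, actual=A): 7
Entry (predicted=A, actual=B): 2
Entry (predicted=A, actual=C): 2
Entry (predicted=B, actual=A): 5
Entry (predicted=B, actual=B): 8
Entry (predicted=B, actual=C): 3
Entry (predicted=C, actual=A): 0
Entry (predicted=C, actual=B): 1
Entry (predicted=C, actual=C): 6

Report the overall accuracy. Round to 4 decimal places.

0.6176

Accuracy = trace / total = (7+8+6=21) / 34 = 21/34 = 0.6176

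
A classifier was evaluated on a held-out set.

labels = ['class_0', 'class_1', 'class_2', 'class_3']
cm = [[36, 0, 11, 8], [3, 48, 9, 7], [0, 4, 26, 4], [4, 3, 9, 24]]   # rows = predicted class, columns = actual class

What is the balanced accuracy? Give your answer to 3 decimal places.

0.685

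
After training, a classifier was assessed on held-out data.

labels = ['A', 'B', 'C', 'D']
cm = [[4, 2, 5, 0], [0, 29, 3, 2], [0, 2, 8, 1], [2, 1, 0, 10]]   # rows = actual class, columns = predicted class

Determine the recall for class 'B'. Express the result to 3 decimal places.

0.853

Treat 'B' as positive and all other classes as negative.
recall = TP/(TP+FN).
B: TP=29, FN=0+3+2=5 → 29/34 = 0.8529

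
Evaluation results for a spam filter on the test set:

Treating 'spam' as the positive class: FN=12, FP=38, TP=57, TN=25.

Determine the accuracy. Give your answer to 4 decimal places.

0.6212

Accuracy = (TP+TN)/N = (57+25)/132 = 0.6212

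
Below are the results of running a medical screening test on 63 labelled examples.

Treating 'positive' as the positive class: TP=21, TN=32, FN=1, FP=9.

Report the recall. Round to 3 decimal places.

Recall = TP/(TP+FN) = 21/(21+1) = 21/22 = 0.955

0.955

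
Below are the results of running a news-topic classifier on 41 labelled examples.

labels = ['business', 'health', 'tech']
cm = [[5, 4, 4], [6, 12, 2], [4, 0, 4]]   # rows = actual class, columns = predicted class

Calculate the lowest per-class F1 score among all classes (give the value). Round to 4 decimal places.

0.3571

Per-class F1 score (2·TP/(2·TP+FP+FN)):
  business: TP=5, FP=6+4=10, FN=4+4=8 → 10/28 = 0.35714
  health: TP=12, FP=4+0=4, FN=6+2=8 → 24/36 = 0.66667
  tech: TP=4, FP=4+2=6, FN=4+0=4 → 8/18 = 0.44444
Lowest is class 'business' with F1 score = 0.3571.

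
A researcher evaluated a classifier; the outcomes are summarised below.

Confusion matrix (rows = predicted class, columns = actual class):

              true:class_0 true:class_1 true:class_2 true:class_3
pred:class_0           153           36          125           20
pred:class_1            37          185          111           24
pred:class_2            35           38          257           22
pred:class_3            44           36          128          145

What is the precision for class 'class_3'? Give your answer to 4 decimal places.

Treat 'class_3' as positive and all other classes as negative.
precision = TP/(TP+FP).
class_3: TP=145, FP=44+36+128=208 → 145/353 = 0.41076

0.4108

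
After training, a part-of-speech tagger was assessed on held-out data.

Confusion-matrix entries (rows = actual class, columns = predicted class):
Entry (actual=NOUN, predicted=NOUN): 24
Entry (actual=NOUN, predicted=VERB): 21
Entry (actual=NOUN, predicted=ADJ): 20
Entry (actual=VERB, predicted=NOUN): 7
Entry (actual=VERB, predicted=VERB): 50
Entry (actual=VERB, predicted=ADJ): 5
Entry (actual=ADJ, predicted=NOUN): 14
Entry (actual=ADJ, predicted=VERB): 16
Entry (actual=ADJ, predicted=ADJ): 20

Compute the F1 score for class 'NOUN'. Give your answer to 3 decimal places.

Treat 'NOUN' as positive and all other classes as negative.
F1 score = 2·TP/(2·TP+FP+FN).
NOUN: TP=24, FP=7+14=21, FN=21+20=41 → 48/110 = 0.4364

0.436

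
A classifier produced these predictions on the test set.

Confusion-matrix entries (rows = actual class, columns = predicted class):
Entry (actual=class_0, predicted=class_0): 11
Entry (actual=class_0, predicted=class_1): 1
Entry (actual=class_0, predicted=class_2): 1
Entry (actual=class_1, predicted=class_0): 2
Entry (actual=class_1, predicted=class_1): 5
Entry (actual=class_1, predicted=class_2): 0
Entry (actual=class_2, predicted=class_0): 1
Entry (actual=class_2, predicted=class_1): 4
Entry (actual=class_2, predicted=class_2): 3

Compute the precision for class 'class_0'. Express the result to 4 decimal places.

0.7857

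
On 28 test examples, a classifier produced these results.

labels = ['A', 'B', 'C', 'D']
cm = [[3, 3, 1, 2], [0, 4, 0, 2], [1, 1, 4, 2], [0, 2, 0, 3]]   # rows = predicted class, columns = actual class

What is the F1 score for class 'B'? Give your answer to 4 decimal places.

Treat 'B' as positive and all other classes as negative.
F1 score = 2·TP/(2·TP+FP+FN).
B: TP=4, FP=0+0+2=2, FN=3+1+2=6 → 8/16 = 0.50000

0.5000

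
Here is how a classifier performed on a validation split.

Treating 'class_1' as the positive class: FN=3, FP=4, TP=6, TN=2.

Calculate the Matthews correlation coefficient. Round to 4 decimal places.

MCC = (TP·TN − FP·FN) / √((TP+FP)(TP+FN)(TN+FP)(TN+FN))
Numerator = 6·2 − 4·3 = 0
Denominator = √(10·9·6·5) = √2700 = 51.9615
MCC = 0 / 51.9615 = 0.0000

0.0000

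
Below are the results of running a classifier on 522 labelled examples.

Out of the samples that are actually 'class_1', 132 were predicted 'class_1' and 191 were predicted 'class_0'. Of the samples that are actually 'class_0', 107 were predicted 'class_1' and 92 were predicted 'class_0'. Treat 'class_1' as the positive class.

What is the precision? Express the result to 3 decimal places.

Precision = TP/(TP+FP) = 132/(132+107) = 132/239 = 0.552

0.552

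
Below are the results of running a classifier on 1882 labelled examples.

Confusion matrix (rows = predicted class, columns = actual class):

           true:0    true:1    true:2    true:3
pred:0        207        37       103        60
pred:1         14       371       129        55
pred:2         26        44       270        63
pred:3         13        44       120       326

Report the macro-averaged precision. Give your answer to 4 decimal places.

0.6197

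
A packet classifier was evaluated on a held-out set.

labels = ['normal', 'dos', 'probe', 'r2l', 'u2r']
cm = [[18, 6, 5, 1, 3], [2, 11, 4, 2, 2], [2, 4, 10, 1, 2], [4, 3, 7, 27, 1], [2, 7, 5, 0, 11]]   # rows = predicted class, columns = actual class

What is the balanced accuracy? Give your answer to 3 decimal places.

Balanced accuracy = mean of per-class recall.
  normal: recall = 18/28 = 0.6429
  dos: recall = 11/31 = 0.3548
  probe: recall = 10/31 = 0.3226
  r2l: recall = 27/31 = 0.8710
  u2r: recall = 11/19 = 0.5789
Mean = (0.6429 + 0.3548 + 0.3226 + 0.8710 + 0.5789) / 5 = 0.554

0.554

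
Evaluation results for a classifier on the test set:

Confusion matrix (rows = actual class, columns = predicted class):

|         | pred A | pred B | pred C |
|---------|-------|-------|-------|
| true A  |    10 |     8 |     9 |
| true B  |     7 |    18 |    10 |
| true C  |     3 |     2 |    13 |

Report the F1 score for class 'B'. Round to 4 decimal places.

0.5714

Take TP from the diagonal, FP from the rest of the 'B' prediction marginal, FN from the rest of the 'B' actual marginal.
F1 score = 2·TP/(2·TP+FP+FN).
B: TP=18, FP=8+2=10, FN=7+10=17 → 36/63 = 0.57143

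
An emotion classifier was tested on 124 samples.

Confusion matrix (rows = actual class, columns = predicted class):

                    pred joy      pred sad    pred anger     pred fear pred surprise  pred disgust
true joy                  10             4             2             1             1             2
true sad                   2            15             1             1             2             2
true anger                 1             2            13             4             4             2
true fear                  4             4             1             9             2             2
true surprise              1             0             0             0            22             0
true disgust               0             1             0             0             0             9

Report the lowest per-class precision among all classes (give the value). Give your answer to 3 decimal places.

0.529

Per-class precision (TP/(TP+FP)):
  joy: TP=10, FP=2+1+4+1+0=8 → 10/18 = 0.5556
  sad: TP=15, FP=4+2+4+0+1=11 → 15/26 = 0.5769
  anger: TP=13, FP=2+1+1+0+0=4 → 13/17 = 0.7647
  fear: TP=9, FP=1+1+4+0+0=6 → 9/15 = 0.6000
  surprise: TP=22, FP=1+2+4+2+0=9 → 22/31 = 0.7097
  disgust: TP=9, FP=2+2+2+2+0=8 → 9/17 = 0.5294
Lowest is class 'disgust' with precision = 0.529.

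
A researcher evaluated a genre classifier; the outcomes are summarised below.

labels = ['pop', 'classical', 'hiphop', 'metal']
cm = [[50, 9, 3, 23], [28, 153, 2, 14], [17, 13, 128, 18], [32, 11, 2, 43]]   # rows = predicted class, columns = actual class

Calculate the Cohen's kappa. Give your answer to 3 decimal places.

0.570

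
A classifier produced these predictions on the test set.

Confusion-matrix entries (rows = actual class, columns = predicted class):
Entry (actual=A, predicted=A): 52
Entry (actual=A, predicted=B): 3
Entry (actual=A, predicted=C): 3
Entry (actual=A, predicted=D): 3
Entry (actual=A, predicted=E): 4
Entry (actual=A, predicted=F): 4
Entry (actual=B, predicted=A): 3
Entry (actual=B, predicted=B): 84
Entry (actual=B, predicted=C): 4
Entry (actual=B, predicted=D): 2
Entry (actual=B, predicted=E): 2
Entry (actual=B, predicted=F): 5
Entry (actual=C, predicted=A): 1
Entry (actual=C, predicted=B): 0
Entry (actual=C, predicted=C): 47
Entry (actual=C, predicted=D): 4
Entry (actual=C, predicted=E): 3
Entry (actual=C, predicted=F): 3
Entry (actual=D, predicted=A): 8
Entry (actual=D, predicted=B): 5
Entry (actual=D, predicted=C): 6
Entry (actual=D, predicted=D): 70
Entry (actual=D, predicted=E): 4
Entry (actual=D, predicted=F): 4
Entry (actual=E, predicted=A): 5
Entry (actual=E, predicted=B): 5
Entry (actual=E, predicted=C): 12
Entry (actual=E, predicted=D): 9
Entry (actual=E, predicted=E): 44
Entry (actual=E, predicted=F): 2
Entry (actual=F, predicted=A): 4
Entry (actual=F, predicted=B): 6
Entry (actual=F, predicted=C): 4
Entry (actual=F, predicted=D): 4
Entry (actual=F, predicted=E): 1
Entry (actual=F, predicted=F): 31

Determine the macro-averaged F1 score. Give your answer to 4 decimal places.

0.7134

Per-class F1 score (2·TP/(2·TP+FP+FN)):
  A: TP=52, FP=3+1+8+5+4=21, FN=3+3+3+4+4=17 → 104/142 = 0.73239
  B: TP=84, FP=3+0+5+5+6=19, FN=3+4+2+2+5=16 → 168/203 = 0.82759
  C: TP=47, FP=3+4+6+12+4=29, FN=1+0+4+3+3=11 → 94/134 = 0.70149
  D: TP=70, FP=3+2+4+9+4=22, FN=8+5+6+4+4=27 → 140/189 = 0.74074
  E: TP=44, FP=4+2+3+4+1=14, FN=5+5+12+9+2=33 → 88/135 = 0.65185
  F: TP=31, FP=4+5+3+4+2=18, FN=4+6+4+4+1=19 → 62/99 = 0.62626
Macro-F1 score = mean = (0.73239 + 0.82759 + 0.70149 + 0.74074 + 0.65185 + 0.62626) / 6 = 0.7134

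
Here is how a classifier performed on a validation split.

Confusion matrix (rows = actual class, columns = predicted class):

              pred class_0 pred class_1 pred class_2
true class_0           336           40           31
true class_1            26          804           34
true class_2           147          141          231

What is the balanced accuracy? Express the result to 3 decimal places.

Balanced accuracy = mean of per-class recall.
  class_0: recall = 336/407 = 0.8256
  class_1: recall = 804/864 = 0.9306
  class_2: recall = 231/519 = 0.4451
Mean = (0.8256 + 0.9306 + 0.4451) / 3 = 0.734

0.734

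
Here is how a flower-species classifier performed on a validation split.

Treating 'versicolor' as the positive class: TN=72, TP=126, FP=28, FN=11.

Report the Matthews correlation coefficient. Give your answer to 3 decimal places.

0.662

MCC = (TP·TN − FP·FN) / √((TP+FP)(TP+FN)(TN+FP)(TN+FN))
Numerator = 126·72 − 28·11 = 8764
Denominator = √(154·137·100·83) = √175113400 = 13233.0420
MCC = 8764 / 13233.0420 = 0.662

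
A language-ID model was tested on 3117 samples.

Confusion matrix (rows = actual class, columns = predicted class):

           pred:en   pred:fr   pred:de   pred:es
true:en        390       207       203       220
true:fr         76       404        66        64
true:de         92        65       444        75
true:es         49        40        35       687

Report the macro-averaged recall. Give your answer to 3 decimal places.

0.637

Per-class recall (TP/(TP+FN)):
  en: TP=390, FN=207+203+220=630 → 390/1020 = 0.3824
  fr: TP=404, FN=76+66+64=206 → 404/610 = 0.6623
  de: TP=444, FN=92+65+75=232 → 444/676 = 0.6568
  es: TP=687, FN=49+40+35=124 → 687/811 = 0.8471
Macro-recall = mean = (0.3824 + 0.6623 + 0.6568 + 0.8471) / 4 = 0.637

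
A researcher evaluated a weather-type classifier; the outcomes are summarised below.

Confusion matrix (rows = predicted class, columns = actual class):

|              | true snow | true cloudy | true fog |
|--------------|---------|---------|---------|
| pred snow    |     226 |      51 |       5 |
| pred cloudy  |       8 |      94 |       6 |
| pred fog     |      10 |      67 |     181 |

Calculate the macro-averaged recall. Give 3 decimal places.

Per-class recall (TP/(TP+FN)):
  snow: TP=226, FN=8+10=18 → 226/244 = 0.9262
  cloudy: TP=94, FN=51+67=118 → 94/212 = 0.4434
  fog: TP=181, FN=5+6=11 → 181/192 = 0.9427
Macro-recall = mean = (0.9262 + 0.4434 + 0.9427) / 3 = 0.771

0.771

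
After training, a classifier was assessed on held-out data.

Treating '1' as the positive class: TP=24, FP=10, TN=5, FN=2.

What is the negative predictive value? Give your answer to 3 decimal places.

0.714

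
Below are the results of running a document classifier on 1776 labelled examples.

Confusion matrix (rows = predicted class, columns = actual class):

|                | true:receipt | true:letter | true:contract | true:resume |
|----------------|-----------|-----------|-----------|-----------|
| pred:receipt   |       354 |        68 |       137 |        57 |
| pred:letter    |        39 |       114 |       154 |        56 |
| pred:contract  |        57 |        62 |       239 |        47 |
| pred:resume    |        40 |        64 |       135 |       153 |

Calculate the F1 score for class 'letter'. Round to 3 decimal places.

0.340

Take TP from the diagonal, FP from the rest of the 'letter' prediction marginal, FN from the rest of the 'letter' actual marginal.
F1 score = 2·TP/(2·TP+FP+FN).
letter: TP=114, FP=39+154+56=249, FN=68+62+64=194 → 228/671 = 0.3398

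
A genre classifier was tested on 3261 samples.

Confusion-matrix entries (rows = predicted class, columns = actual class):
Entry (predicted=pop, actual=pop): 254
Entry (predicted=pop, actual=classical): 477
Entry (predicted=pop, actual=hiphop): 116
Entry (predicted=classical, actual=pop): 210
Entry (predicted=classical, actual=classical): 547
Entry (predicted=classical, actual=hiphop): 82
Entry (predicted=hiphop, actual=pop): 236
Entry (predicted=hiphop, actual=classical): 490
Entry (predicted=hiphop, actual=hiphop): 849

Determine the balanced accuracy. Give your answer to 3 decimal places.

Balanced accuracy = mean of per-class recall.
  pop: recall = 254/700 = 0.3629
  classical: recall = 547/1514 = 0.3613
  hiphop: recall = 849/1047 = 0.8109
Mean = (0.3629 + 0.3613 + 0.8109) / 3 = 0.512

0.512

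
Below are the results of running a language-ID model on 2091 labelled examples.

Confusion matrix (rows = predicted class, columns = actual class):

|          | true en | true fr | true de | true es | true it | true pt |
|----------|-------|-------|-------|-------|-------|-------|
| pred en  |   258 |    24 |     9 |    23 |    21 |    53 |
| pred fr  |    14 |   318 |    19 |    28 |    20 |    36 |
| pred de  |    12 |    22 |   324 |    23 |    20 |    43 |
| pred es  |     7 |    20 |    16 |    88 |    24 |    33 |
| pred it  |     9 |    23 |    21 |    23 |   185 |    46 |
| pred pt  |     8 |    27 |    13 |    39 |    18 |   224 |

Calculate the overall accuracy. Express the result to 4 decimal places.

Accuracy = trace / total = (258+318+324+88+185+224=1397) / 2091 = 1397/2091 = 0.6681

0.6681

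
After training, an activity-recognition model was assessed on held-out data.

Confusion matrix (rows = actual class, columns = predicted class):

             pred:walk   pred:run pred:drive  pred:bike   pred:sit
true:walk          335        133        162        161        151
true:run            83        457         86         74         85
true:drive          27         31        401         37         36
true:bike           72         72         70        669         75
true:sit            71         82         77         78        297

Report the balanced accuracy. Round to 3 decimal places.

0.576

Balanced accuracy = mean of per-class recall.
  walk: recall = 335/942 = 0.3556
  run: recall = 457/785 = 0.5822
  drive: recall = 401/532 = 0.7538
  bike: recall = 669/958 = 0.6983
  sit: recall = 297/605 = 0.4909
Mean = (0.3556 + 0.5822 + 0.7538 + 0.6983 + 0.4909) / 5 = 0.576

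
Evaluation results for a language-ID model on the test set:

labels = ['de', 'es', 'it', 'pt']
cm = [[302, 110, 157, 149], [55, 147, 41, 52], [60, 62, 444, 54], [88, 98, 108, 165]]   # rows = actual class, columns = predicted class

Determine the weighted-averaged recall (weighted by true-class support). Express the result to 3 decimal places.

Per-class recall (TP/(TP+FN)):
  de: TP=302, FN=110+157+149=416 → 302/718 = 0.4206
  es: TP=147, FN=55+41+52=148 → 147/295 = 0.4983
  it: TP=444, FN=60+62+54=176 → 444/620 = 0.7161
  pt: TP=165, FN=88+98+108=294 → 165/459 = 0.3595
Weighted-recall = Σ (supportᵢ/N)·recallᵢ with N=2092: (718/2092)·0.4206 + (295/2092)·0.4983 + (620/2092)·0.7161 + (459/2092)·0.3595 = 0.506

0.506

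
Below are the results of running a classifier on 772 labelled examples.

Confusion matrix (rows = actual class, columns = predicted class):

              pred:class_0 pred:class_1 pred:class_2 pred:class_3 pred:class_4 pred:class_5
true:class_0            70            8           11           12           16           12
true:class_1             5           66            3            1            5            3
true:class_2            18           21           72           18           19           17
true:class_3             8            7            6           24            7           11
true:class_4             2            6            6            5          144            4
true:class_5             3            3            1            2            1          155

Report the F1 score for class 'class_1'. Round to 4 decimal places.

0.6804

One-vs-rest for 'class_1': TP = diagonal; FP = other classes predicted 'class_1'; FN = 'class_1' predicted as other.
F1 score = 2·TP/(2·TP+FP+FN).
class_1: TP=66, FP=8+21+7+6+3=45, FN=5+3+1+5+3=17 → 132/194 = 0.68041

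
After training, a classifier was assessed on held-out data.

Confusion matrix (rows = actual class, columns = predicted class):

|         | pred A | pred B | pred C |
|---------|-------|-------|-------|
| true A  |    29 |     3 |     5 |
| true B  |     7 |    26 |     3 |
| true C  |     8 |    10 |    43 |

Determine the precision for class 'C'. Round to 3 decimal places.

One-vs-rest for 'C': TP = diagonal; FP = other classes predicted 'C'; FN = 'C' predicted as other.
precision = TP/(TP+FP).
C: TP=43, FP=5+3=8 → 43/51 = 0.8431

0.843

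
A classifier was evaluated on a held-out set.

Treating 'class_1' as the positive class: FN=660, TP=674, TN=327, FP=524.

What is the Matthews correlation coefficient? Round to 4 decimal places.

MCC = (TP·TN − FP·FN) / √((TP+FP)(TP+FN)(TN+FP)(TN+FN))
Numerator = 674·327 − 524·660 = -125442
Denominator = √(1198·1334·851·987) = √1342330197684 = 1158589.7452
MCC = -125442 / 1158589.7452 = -0.1083

-0.1083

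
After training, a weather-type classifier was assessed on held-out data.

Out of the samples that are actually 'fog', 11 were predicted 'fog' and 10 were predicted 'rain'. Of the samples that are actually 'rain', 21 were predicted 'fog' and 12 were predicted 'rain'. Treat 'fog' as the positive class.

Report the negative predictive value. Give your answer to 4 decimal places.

NPV = TN/(TN+FN) = 12/(12+10) = 0.5455

0.5455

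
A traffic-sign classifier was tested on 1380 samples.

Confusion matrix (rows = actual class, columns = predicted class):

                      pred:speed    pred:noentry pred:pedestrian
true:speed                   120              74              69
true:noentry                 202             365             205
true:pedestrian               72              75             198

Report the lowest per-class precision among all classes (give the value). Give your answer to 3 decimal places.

0.305

Per-class precision (TP/(TP+FP)):
  speed: TP=120, FP=202+72=274 → 120/394 = 0.3046
  noentry: TP=365, FP=74+75=149 → 365/514 = 0.7101
  pedestrian: TP=198, FP=69+205=274 → 198/472 = 0.4195
Lowest is class 'speed' with precision = 0.305.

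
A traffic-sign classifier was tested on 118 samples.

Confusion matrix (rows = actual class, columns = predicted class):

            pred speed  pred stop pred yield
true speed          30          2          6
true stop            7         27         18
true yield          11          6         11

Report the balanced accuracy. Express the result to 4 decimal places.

0.5672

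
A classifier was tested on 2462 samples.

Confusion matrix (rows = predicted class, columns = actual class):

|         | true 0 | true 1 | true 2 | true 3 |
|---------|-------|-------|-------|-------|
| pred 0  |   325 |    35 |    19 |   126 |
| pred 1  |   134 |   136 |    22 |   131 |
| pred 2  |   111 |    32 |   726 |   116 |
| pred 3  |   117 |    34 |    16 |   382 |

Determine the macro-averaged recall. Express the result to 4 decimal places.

Per-class recall (TP/(TP+FN)):
  0: TP=325, FN=134+111+117=362 → 325/687 = 0.47307
  1: TP=136, FN=35+32+34=101 → 136/237 = 0.57384
  2: TP=726, FN=19+22+16=57 → 726/783 = 0.92720
  3: TP=382, FN=126+131+116=373 → 382/755 = 0.50596
Macro-recall = mean = (0.47307 + 0.57384 + 0.92720 + 0.50596) / 4 = 0.6200

0.6200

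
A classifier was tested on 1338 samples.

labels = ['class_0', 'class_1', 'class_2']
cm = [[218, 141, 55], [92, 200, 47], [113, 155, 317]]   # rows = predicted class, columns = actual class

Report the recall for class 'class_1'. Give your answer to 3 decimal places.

0.403

recall = TP/(TP+FN).
class_1: TP=200, FN=141+155=296 → 200/496 = 0.4032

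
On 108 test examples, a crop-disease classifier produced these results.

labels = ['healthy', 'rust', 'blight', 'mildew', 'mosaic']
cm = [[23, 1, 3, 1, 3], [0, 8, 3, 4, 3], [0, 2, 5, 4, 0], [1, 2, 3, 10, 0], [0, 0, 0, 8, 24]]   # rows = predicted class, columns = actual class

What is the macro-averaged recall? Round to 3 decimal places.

0.620

Per-class recall (TP/(TP+FN)):
  healthy: TP=23, FN=0+0+1+0=1 → 23/24 = 0.9583
  rust: TP=8, FN=1+2+2+0=5 → 8/13 = 0.6154
  blight: TP=5, FN=3+3+3+0=9 → 5/14 = 0.3571
  mildew: TP=10, FN=1+4+4+8=17 → 10/27 = 0.3704
  mosaic: TP=24, FN=3+3+0+0=6 → 24/30 = 0.8000
Macro-recall = mean = (0.9583 + 0.6154 + 0.3571 + 0.3704 + 0.8000) / 5 = 0.620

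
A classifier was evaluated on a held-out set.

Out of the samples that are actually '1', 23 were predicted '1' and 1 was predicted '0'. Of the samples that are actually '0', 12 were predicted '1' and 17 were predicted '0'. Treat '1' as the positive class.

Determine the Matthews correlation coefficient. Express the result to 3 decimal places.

0.572

MCC = (TP·TN − FP·FN) / √((TP+FP)(TP+FN)(TN+FP)(TN+FN))
Numerator = 23·17 − 12·1 = 379
Denominator = √(35·24·29·18) = √438480 = 662.1782
MCC = 379 / 662.1782 = 0.572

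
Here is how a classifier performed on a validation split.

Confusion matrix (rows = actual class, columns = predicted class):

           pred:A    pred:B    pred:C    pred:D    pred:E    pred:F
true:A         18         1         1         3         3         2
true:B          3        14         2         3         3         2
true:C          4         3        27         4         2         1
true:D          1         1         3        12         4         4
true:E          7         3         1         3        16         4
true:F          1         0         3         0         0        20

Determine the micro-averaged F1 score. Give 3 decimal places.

0.598

Micro-averaging pools counts across classes: ΣTP=107, ΣFP=72, ΣFN=72.
Micro-F1 score = 2·TP/(2·TP+FP+FN) on pooled counts = 0.598 (equals overall accuracy in single-label multiclass).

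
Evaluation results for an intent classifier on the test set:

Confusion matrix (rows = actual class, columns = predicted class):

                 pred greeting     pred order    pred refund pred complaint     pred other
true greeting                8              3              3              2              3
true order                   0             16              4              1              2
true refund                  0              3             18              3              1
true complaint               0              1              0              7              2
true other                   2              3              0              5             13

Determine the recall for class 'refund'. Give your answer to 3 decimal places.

0.720

One-vs-rest for 'refund': TP = diagonal; FP = other classes predicted 'refund'; FN = 'refund' predicted as other.
recall = TP/(TP+FN).
refund: TP=18, FN=0+3+3+1=7 → 18/25 = 0.7200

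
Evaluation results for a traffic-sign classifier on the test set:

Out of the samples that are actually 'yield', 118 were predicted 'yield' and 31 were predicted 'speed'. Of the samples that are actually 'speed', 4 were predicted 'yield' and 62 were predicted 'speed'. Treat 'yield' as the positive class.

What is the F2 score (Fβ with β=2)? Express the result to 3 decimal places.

Fβ = (1+β²)·TP / ((1+β²)·TP + β²·FN + FP), with β²=4
= 5·118 / (5·118 + 4·31 + 4) = 0.822

0.822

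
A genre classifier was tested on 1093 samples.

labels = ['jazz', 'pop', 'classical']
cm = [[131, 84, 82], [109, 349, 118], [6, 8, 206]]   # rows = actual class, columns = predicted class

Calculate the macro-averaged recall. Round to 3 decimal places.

0.661

Per-class recall (TP/(TP+FN)):
  jazz: TP=131, FN=84+82=166 → 131/297 = 0.4411
  pop: TP=349, FN=109+118=227 → 349/576 = 0.6059
  classical: TP=206, FN=6+8=14 → 206/220 = 0.9364
Macro-recall = mean = (0.4411 + 0.6059 + 0.9364) / 3 = 0.661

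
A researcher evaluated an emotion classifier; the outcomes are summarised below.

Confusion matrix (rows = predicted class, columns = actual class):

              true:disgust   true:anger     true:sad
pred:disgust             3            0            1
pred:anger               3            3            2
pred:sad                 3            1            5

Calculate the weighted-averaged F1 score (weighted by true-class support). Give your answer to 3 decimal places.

Per-class F1 score (2·TP/(2·TP+FP+FN)):
  disgust: TP=3, FP=0+1=1, FN=3+3=6 → 6/13 = 0.4615
  anger: TP=3, FP=3+2=5, FN=0+1=1 → 6/12 = 0.5000
  sad: TP=5, FP=3+1=4, FN=1+2=3 → 10/17 = 0.5882
Weighted-F1 score = Σ (supportᵢ/N)·F1 scoreᵢ with N=21: (9/21)·0.4615 + (4/21)·0.5000 + (8/21)·0.5882 = 0.517

0.517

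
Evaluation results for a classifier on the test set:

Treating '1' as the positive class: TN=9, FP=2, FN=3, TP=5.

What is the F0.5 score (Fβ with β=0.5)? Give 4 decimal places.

0.6944

Fβ = (1+β²)·TP / ((1+β²)·TP + β²·FN + FP), with β²=1/4
= 1.25·5 / (1.25·5 + 0.25·3 + 2) = 0.6944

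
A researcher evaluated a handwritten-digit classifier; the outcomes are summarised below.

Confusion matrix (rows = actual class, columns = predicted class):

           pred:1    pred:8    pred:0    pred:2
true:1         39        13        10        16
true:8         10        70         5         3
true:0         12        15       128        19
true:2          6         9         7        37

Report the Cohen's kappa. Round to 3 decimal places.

Observed agreement pₒ = trace/N = 274/399 = 0.6867
Expected agreement pₑ = Σ (rowᵢ·colᵢ)/N² = (78·67 + 88·107 + 174·150 + 59·75)/399² = 0.2837
κ = (pₒ − pₑ)/(1 − pₑ) = (0.6867 − 0.2837)/(1 − 0.2837) = 0.563

0.563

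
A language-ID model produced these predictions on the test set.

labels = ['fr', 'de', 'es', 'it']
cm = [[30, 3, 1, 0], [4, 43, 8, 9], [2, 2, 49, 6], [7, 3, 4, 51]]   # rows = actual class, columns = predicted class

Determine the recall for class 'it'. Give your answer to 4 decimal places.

0.7846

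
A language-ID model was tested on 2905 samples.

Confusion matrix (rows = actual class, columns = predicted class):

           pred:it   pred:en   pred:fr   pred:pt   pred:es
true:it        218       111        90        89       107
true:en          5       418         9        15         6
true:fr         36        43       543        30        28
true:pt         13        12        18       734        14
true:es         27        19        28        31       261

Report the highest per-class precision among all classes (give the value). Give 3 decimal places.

Per-class precision (TP/(TP+FP)):
  it: TP=218, FP=5+36+13+27=81 → 218/299 = 0.7291
  en: TP=418, FP=111+43+12+19=185 → 418/603 = 0.6932
  fr: TP=543, FP=90+9+18+28=145 → 543/688 = 0.7892
  pt: TP=734, FP=89+15+30+31=165 → 734/899 = 0.8165
  es: TP=261, FP=107+6+28+14=155 → 261/416 = 0.6274
Highest is class 'pt' with precision = 0.816.

0.816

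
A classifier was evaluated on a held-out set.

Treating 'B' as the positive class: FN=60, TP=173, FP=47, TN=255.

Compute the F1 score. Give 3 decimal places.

0.764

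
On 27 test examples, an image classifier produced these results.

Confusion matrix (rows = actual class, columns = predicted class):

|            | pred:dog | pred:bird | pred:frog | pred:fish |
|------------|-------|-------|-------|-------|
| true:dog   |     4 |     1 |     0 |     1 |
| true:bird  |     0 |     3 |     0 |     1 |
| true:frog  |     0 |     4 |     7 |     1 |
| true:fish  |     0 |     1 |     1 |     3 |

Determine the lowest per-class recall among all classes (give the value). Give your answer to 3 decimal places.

Per-class recall (TP/(TP+FN)):
  dog: TP=4, FN=1+0+1=2 → 4/6 = 0.6667
  bird: TP=3, FN=0+0+1=1 → 3/4 = 0.7500
  frog: TP=7, FN=0+4+1=5 → 7/12 = 0.5833
  fish: TP=3, FN=0+1+1=2 → 3/5 = 0.6000
Lowest is class 'frog' with recall = 0.583.

0.583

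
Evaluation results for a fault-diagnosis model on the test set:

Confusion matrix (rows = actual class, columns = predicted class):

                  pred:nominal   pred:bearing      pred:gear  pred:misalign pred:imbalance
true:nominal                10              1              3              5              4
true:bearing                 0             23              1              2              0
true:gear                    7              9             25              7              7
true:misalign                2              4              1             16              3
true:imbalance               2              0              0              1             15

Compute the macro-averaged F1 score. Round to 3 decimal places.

0.595

Per-class F1 score (2·TP/(2·TP+FP+FN)):
  nominal: TP=10, FP=0+7+2+2=11, FN=1+3+5+4=13 → 20/44 = 0.4545
  bearing: TP=23, FP=1+9+4+0=14, FN=0+1+2+0=3 → 46/63 = 0.7302
  gear: TP=25, FP=3+1+1+0=5, FN=7+9+7+7=30 → 50/85 = 0.5882
  misalign: TP=16, FP=5+2+7+1=15, FN=2+4+1+3=10 → 32/57 = 0.5614
  imbalance: TP=15, FP=4+0+7+3=14, FN=2+0+0+1=3 → 30/47 = 0.6383
Macro-F1 score = mean = (0.4545 + 0.7302 + 0.5882 + 0.5614 + 0.6383) / 5 = 0.595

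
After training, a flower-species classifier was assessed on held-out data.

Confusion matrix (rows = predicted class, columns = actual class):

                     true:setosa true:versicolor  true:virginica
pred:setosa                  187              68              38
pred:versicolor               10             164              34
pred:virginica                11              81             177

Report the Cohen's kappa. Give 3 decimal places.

0.534

Observed agreement pₒ = trace/N = 528/770 = 0.6857
Expected agreement pₑ = Σ (rowᵢ·colᵢ)/N² = (208·293 + 313·208 + 249·269)/770² = 0.3256
κ = (pₒ − pₑ)/(1 − pₑ) = (0.6857 − 0.3256)/(1 − 0.3256) = 0.534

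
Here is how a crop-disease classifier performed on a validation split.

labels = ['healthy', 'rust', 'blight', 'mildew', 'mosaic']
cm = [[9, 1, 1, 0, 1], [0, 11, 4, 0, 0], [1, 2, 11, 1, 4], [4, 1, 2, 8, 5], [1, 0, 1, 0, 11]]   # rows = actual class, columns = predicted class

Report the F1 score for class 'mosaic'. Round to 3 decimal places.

One-vs-rest for 'mosaic': TP = diagonal; FP = other classes predicted 'mosaic'; FN = 'mosaic' predicted as other.
F1 score = 2·TP/(2·TP+FP+FN).
mosaic: TP=11, FP=1+0+4+5=10, FN=1+0+1+0=2 → 22/34 = 0.6471

0.647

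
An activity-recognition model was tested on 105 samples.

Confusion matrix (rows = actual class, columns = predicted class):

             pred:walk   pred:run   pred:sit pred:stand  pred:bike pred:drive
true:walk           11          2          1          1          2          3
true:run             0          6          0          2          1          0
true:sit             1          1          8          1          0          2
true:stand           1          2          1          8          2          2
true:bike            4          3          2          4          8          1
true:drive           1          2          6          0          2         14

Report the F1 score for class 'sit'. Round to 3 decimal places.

0.516

One-vs-rest for 'sit': TP = diagonal; FP = other classes predicted 'sit'; FN = 'sit' predicted as other.
F1 score = 2·TP/(2·TP+FP+FN).
sit: TP=8, FP=1+0+1+2+6=10, FN=1+1+1+0+2=5 → 16/31 = 0.5161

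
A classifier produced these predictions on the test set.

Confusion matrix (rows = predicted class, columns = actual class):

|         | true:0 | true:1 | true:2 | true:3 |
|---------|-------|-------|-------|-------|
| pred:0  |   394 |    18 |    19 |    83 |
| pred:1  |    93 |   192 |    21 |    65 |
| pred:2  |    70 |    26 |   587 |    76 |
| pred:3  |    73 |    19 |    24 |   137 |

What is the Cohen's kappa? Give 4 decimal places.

Observed agreement pₒ = trace/N = 1310/1897 = 0.69056
Expected agreement pₑ = Σ (rowᵢ·colᵢ)/N² = (630·514 + 255·371 + 651·759 + 361·253)/1897² = 0.27896
κ = (pₒ − pₑ)/(1 − pₑ) = (0.69056 − 0.27896)/(1 − 0.27896) = 0.5708

0.5708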